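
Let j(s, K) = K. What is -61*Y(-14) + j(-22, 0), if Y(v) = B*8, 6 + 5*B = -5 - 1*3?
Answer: 6832/5 ≈ 1366.4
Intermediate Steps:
B = -14/5 (B = -6/5 + (-5 - 1*3)/5 = -6/5 + (-5 - 3)/5 = -6/5 + (⅕)*(-8) = -6/5 - 8/5 = -14/5 ≈ -2.8000)
Y(v) = -112/5 (Y(v) = -14/5*8 = -112/5)
-61*Y(-14) + j(-22, 0) = -61*(-112/5) + 0 = 6832/5 + 0 = 6832/5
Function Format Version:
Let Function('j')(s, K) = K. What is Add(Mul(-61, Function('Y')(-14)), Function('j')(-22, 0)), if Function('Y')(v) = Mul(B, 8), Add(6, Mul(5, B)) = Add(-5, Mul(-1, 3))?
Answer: Rational(6832, 5) ≈ 1366.4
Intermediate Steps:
B = Rational(-14, 5) (B = Add(Rational(-6, 5), Mul(Rational(1, 5), Add(-5, Mul(-1, 3)))) = Add(Rational(-6, 5), Mul(Rational(1, 5), Add(-5, -3))) = Add(Rational(-6, 5), Mul(Rational(1, 5), -8)) = Add(Rational(-6, 5), Rational(-8, 5)) = Rational(-14, 5) ≈ -2.8000)
Function('Y')(v) = Rational(-112, 5) (Function('Y')(v) = Mul(Rational(-14, 5), 8) = Rational(-112, 5))
Add(Mul(-61, Function('Y')(-14)), Function('j')(-22, 0)) = Add(Mul(-61, Rational(-112, 5)), 0) = Add(Rational(6832, 5), 0) = Rational(6832, 5)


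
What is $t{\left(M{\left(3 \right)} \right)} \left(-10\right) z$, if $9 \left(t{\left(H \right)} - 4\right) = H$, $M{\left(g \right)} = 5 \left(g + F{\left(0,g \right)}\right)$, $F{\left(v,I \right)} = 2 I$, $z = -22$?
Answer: $1980$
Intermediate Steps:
$M{\left(g \right)} = 15 g$ ($M{\left(g \right)} = 5 \left(g + 2 g\right) = 5 \cdot 3 g = 15 g$)
$t{\left(H \right)} = 4 + \frac{H}{9}$
$t{\left(M{\left(3 \right)} \right)} \left(-10\right) z = \left(4 + \frac{15 \cdot 3}{9}\right) \left(-10\right) \left(-22\right) = \left(4 + \frac{1}{9} \cdot 45\right) \left(-10\right) \left(-22\right) = \left(4 + 5\right) \left(-10\right) \left(-22\right) = 9 \left(-10\right) \left(-22\right) = \left(-90\right) \left(-22\right) = 1980$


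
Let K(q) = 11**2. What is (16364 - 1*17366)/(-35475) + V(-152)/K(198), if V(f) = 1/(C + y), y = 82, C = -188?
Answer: 388369/13787950 ≈ 0.028167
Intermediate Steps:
K(q) = 121
V(f) = -1/106 (V(f) = 1/(-188 + 82) = 1/(-106) = -1/106)
(16364 - 1*17366)/(-35475) + V(-152)/K(198) = (16364 - 1*17366)/(-35475) - 1/106/121 = (16364 - 17366)*(-1/35475) - 1/106*1/121 = -1002*(-1/35475) - 1/12826 = 334/11825 - 1/12826 = 388369/13787950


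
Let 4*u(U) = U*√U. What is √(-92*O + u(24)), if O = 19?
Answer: 2*√(-437 + 3*√6) ≈ 41.456*I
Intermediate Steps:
u(U) = U^(3/2)/4 (u(U) = (U*√U)/4 = U^(3/2)/4)
√(-92*O + u(24)) = √(-92*19 + 24^(3/2)/4) = √(-1748 + (48*√6)/4) = √(-1748 + 12*√6)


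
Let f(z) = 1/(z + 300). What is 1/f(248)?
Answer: 548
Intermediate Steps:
f(z) = 1/(300 + z)
1/f(248) = 1/(1/(300 + 248)) = 1/(1/548) = 548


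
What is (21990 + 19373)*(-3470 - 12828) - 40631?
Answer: -674174805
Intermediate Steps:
(21990 + 19373)*(-3470 - 12828) - 40631 = 41363*(-16298) - 40631 = -674134174 - 40631 = -674174805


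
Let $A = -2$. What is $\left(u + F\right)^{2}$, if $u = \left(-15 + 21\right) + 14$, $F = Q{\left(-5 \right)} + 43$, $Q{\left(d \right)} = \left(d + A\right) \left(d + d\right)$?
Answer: $17689$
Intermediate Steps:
$Q{\left(d \right)} = 2 d \left(-2 + d\right)$ ($Q{\left(d \right)} = \left(d - 2\right) \left(d + d\right) = \left(-2 + d\right) 2 d = 2 d \left(-2 + d\right)$)
$F = 113$ ($F = 2 \left(-5\right) \left(-2 - 5\right) + 43 = 2 \left(-5\right) \left(-7\right) + 43 = 70 + 43 = 113$)
$u = 20$ ($u = 6 + 14 = 20$)
$\left(u + F\right)^{2} = \left(20 + 113\right)^{2} = 133^{2} = 17689$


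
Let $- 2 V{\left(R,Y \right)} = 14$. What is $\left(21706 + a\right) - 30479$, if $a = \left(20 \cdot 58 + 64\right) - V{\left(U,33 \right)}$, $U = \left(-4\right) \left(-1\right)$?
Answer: $-7542$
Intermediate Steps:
$U = 4$
$V{\left(R,Y \right)} = -7$ ($V{\left(R,Y \right)} = \left(- \frac{1}{2}\right) 14 = -7$)
$a = 1231$ ($a = \left(20 \cdot 58 + 64\right) - -7 = \left(1160 + 64\right) + 7 = 1224 + 7 = 1231$)
$\left(21706 + a\right) - 30479 = \left(21706 + 1231\right) - 30479 = 22937 - 30479 = -7542$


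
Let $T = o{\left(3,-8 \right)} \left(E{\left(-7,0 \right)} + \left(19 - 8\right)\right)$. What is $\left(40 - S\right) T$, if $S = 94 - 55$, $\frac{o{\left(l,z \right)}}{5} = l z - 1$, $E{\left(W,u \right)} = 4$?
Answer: $-1875$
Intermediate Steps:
$o{\left(l,z \right)} = -5 + 5 l z$ ($o{\left(l,z \right)} = 5 \left(l z - 1\right) = 5 \left(-1 + l z\right) = -5 + 5 l z$)
$S = 39$
$T = -1875$ ($T = \left(-5 + 5 \cdot 3 \left(-8\right)\right) \left(4 + \left(19 - 8\right)\right) = \left(-5 - 120\right) \left(4 + 11\right) = \left(-125\right) 15 = -1875$)
$\left(40 - S\right) T = \left(40 - 39\right) \left(-1875\right) = 1 \left(-1875\right) = -1875$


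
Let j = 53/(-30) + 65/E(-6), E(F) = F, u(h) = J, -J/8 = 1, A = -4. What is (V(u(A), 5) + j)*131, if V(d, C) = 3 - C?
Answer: -9563/5 ≈ -1912.6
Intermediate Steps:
J = -8 (J = -8*1 = -8)
u(h) = -8
j = -63/5 (j = 53/(-30) + 65/(-6) = 53*(-1/30) + 65*(-⅙) = -53/30 - 65/6 = -63/5 ≈ -12.600)
(V(u(A), 5) + j)*131 = ((3 - 1*5) - 63/5)*131 = ((3 - 5) - 63/5)*131 = (-2 - 63/5)*131 = -73/5*131 = -9563/5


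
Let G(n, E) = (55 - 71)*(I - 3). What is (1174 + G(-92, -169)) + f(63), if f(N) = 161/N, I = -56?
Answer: 19085/9 ≈ 2120.6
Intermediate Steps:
G(n, E) = 944 (G(n, E) = (55 - 71)*(-56 - 3) = -16*(-59) = 944)
(1174 + G(-92, -169)) + f(63) = (1174 + 944) + 161/63 = 2118 + 161*(1/63) = 2118 + 23/9 = 19085/9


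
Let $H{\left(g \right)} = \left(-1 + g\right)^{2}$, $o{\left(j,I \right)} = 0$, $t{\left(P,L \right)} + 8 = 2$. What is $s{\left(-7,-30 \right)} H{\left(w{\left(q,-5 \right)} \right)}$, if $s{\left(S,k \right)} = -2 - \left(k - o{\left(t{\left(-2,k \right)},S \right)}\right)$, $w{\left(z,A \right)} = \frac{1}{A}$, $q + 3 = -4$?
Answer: $\frac{1008}{25} \approx 40.32$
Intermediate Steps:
$q = -7$ ($q = -3 - 4 = -7$)
$t{\left(P,L \right)} = -6$ ($t{\left(P,L \right)} = -8 + 2 = -6$)
$s{\left(S,k \right)} = -2 - k$ ($s{\left(S,k \right)} = -2 - \left(k - 0\right) = -2 - \left(k + 0\right) = -2 - k$)
$s{\left(-7,-30 \right)} H{\left(w{\left(q,-5 \right)} \right)} = \left(-2 - -30\right) \left(-1 + \frac{1}{-5}\right)^{2} = \left(-2 + 30\right) \left(-1 - \frac{1}{5}\right)^{2} = 28 \left(- \frac{6}{5}\right)^{2} = 28 \cdot \frac{36}{25} = \frac{1008}{25}$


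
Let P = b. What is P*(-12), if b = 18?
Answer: -216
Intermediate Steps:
P = 18
P*(-12) = 18*(-12) = -216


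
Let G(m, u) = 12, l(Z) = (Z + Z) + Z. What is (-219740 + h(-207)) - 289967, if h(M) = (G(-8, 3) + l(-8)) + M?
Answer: -509926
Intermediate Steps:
l(Z) = 3*Z (l(Z) = 2*Z + Z = 3*Z)
h(M) = -12 + M (h(M) = (12 + 3*(-8)) + M = (12 - 24) + M = -12 + M)
(-219740 + h(-207)) - 289967 = (-219740 + (-12 - 207)) - 289967 = (-219740 - 219) - 289967 = -219959 - 289967 = -509926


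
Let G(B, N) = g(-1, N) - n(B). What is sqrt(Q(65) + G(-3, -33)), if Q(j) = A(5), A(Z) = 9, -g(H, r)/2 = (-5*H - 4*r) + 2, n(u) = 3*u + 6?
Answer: I*sqrt(266) ≈ 16.31*I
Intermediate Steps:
n(u) = 6 + 3*u
g(H, r) = -4 + 8*r + 10*H (g(H, r) = -2*((-5*H - 4*r) + 2) = -2*(2 - 5*H - 4*r) = -4 + 8*r + 10*H)
Q(j) = 9
G(B, N) = -20 - 3*B + 8*N (G(B, N) = (-4 + 8*N + 10*(-1)) - (6 + 3*B) = (-4 + 8*N - 10) + (-6 - 3*B) = (-14 + 8*N) + (-6 - 3*B) = -20 - 3*B + 8*N)
sqrt(Q(65) + G(-3, -33)) = sqrt(9 + (-20 - 3*(-3) + 8*(-33))) = sqrt(9 + (-20 + 9 - 264)) = sqrt(9 - 275) = sqrt(-266) = I*sqrt(266)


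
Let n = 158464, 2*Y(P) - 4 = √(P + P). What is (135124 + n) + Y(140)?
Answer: 293590 + √70 ≈ 2.9360e+5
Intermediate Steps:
Y(P) = 2 + √2*√P/2 (Y(P) = 2 + √(P + P)/2 = 2 + √(2*P)/2 = 2 + (√2*√P)/2 = 2 + √2*√P/2)
(135124 + n) + Y(140) = (135124 + 158464) + (2 + √2*√140/2) = 293588 + (2 + √2*(2*√35)/2) = 293588 + (2 + √70) = 293590 + √70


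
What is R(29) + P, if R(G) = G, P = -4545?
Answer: -4516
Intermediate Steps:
R(29) + P = 29 - 4545 = -4516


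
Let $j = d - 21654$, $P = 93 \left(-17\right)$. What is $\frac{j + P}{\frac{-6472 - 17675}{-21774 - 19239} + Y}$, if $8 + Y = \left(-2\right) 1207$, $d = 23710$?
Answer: $- \frac{2164575}{11034371} \approx -0.19617$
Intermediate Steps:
$P = -1581$
$j = 2056$ ($j = 23710 - 21654 = 2056$)
$Y = -2422$ ($Y = -8 - 2414 = -2422$)
$\frac{j + P}{\frac{-6472 - 17675}{-21774 - 19239} + Y} = \frac{2056 - 1581}{\frac{-6472 - 17675}{-21774 - 19239} - 2422} = \frac{475}{- \frac{24147}{-41013} - 2422} = \frac{475}{\left(-24147\right) \left(- \frac{1}{41013}\right) - 2422} = \frac{475}{\frac{2683}{4557} - 2422} = \frac{475}{- \frac{11034371}{4557}} = 475 \left(- \frac{4557}{11034371}\right) = - \frac{2164575}{11034371}$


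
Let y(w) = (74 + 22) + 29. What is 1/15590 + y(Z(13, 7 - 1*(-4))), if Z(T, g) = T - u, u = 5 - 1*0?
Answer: 1948751/15590 ≈ 125.00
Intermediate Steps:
u = 5 (u = 5 + 0 = 5)
Z(T, g) = -5 + T (Z(T, g) = T - 1*5 = T - 5 = -5 + T)
y(w) = 125 (y(w) = 96 + 29 = 125)
1/15590 + y(Z(13, 7 - 1*(-4))) = 1/15590 + 125 = 1948751/15590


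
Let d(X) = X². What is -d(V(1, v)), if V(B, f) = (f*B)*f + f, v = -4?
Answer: -144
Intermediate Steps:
V(B, f) = f + B*f² (V(B, f) = (B*f)*f + f = B*f² + f = f + B*f²)
-d(V(1, v)) = -(-4*(1 + 1*(-4)))² = -(-4*(1 - 4))² = -(-4*(-3))² = -1*12² = -1*144 = -144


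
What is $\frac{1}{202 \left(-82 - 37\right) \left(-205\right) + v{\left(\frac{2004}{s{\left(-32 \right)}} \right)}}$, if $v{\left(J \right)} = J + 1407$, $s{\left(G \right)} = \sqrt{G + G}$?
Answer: $\frac{19716788}{97187932510237} + \frac{1002 i}{97187932510237} \approx 2.0287 \cdot 10^{-7} + 1.031 \cdot 10^{-11} i$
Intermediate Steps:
$s{\left(G \right)} = \sqrt{2} \sqrt{G}$ ($s{\left(G \right)} = \sqrt{2 G} = \sqrt{2} \sqrt{G}$)
$v{\left(J \right)} = 1407 + J$
$\frac{1}{202 \left(-82 - 37\right) \left(-205\right) + v{\left(\frac{2004}{s{\left(-32 \right)}} \right)}} = \frac{1}{202 \left(-82 - 37\right) \left(-205\right) + \left(1407 + \frac{2004}{\sqrt{2} \sqrt{-32}}\right)} = \frac{1}{202 \left(-119\right) \left(-205\right) + \left(1407 + \frac{2004}{\sqrt{2} \cdot 4 i \sqrt{2}}\right)} = \frac{1}{\left(-24038\right) \left(-205\right) + \left(1407 + \frac{2004}{8 i}\right)} = \frac{1}{4927790 + \left(1407 + 2004 \left(- \frac{i}{8}\right)\right)} = \frac{1}{4927790 + \left(1407 - \frac{501 i}{2}\right)} = \frac{1}{4929197 - \frac{501 i}{2}} = \frac{4 \left(4929197 + \frac{501 i}{2}\right)}{97187932510237}$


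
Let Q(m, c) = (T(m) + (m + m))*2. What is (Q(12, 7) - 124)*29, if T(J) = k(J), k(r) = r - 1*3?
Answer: -1682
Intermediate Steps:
k(r) = -3 + r (k(r) = r - 3 = -3 + r)
T(J) = -3 + J
Q(m, c) = -6 + 6*m (Q(m, c) = ((-3 + m) + (m + m))*2 = ((-3 + m) + 2*m)*2 = (-3 + 3*m)*2 = -6 + 6*m)
(Q(12, 7) - 124)*29 = ((-6 + 6*12) - 124)*29 = ((-6 + 72) - 124)*29 = (66 - 124)*29 = -58*29 = -1682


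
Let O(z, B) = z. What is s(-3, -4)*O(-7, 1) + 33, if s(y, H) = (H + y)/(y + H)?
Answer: 26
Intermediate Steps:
s(y, H) = 1 (s(y, H) = (H + y)/(H + y) = 1)
s(-3, -4)*O(-7, 1) + 33 = 1*(-7) + 33 = -7 + 33 = 26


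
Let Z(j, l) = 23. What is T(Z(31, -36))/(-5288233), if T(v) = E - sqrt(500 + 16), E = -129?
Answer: 129/5288233 + 2*sqrt(129)/5288233 ≈ 2.8689e-5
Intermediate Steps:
T(v) = -129 - 2*sqrt(129) (T(v) = -129 - sqrt(500 + 16) = -129 - sqrt(516) = -129 - 2*sqrt(129))
T(Z(31, -36))/(-5288233) = (-129 - 2*sqrt(129))/(-5288233) = (-129 - 2*sqrt(129))*(-1/5288233) = 129/5288233 + 2*sqrt(129)/5288233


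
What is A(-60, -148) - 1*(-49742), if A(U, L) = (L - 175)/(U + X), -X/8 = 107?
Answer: 45563995/916 ≈ 49742.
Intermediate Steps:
X = -856 (X = -8*107 = -856)
A(U, L) = (-175 + L)/(-856 + U) (A(U, L) = (L - 175)/(U - 856) = (-175 + L)/(-856 + U))
A(-60, -148) - 1*(-49742) = (-175 - 148)/(-856 - 60) - 1*(-49742) = -323/(-916) + 49742 = -1/916*(-323) + 49742 = 323/916 + 49742 = 45563995/916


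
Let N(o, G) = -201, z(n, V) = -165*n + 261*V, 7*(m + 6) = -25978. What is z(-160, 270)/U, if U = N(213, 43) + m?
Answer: -678090/27427 ≈ -24.723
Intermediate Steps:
m = -26020/7 (m = -6 + (⅐)*(-25978) = -6 - 25978/7 = -26020/7 ≈ -3717.1)
U = -27427/7 (U = -201 - 26020/7 = -27427/7 ≈ -3918.1)
z(-160, 270)/U = (-165*(-160) + 261*270)/(-27427/7) = (26400 + 70470)*(-7/27427) = 96870*(-7/27427) = -678090/27427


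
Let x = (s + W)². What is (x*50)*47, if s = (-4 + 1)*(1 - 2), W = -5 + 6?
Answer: 37600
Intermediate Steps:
W = 1
s = 3 (s = -3*(-1) = 3)
x = 16 (x = (3 + 1)² = 4² = 16)
(x*50)*47 = (16*50)*47 = 800*47 = 37600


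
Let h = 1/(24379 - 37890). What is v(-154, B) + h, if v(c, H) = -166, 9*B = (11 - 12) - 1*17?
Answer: -2242827/13511 ≈ -166.00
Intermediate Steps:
B = -2 (B = ((11 - 12) - 1*17)/9 = (-1 - 17)/9 = (1/9)*(-18) = -2)
h = -1/13511 (h = 1/(-13511) = -1/13511 ≈ -7.4014e-5)
v(-154, B) + h = -166 - 1/13511 = -2242827/13511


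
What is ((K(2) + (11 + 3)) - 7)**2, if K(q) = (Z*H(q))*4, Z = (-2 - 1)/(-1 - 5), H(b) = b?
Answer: 121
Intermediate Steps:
Z = 1/2 (Z = -3/(-6) = -3*(-1/6) = 1/2 ≈ 0.50000)
K(q) = 2*q (K(q) = (q/2)*4 = 2*q)
((K(2) + (11 + 3)) - 7)**2 = ((2*2 + (11 + 3)) - 7)**2 = ((4 + 14) - 7)**2 = (18 - 7)**2 = 11**2 = 121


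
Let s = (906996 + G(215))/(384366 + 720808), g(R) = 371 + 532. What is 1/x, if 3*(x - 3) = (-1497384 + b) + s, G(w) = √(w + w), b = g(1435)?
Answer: -2741706330092503452/1367628168379389417656497 - 1657761*√430/1367628168379389417656497 ≈ -2.0047e-6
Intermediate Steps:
g(R) = 903
b = 903
G(w) = √2*√w (G(w) = √(2*w) = √2*√w)
s = 453498/552587 + √430/1105174 (s = (906996 + √2*√215)/(384366 + 720808) = (906996 + √430)/1105174 = (906996 + √430)*(1/1105174) = 453498/552587 + √430/1105174 ≈ 0.82070)
x = -275643506522/552587 + √430/3315522 (x = 3 + ((-1497384 + 903) + (453498/552587 + √430/1105174))/3 = 3 + (-1496481 + (453498/552587 + √430/1105174))/3 = 3 + (-826935492849/552587 + √430/1105174)/3 = 3 + (-275645164283/552587 + √430/3315522) = -275643506522/552587 + √430/3315522 ≈ -4.9882e+5)
1/x = 1/(-275643506522/552587 + √430/3315522)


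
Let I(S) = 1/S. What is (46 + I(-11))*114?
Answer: 57570/11 ≈ 5233.6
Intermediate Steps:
(46 + I(-11))*114 = (46 + 1/(-11))*114 = (46 - 1/11)*114 = (505/11)*114 = 57570/11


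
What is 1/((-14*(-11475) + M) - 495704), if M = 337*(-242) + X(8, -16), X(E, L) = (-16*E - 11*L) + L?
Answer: -1/416576 ≈ -2.4005e-6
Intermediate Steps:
X(E, L) = -16*E - 10*L
M = -81522 (M = 337*(-242) + (-16*8 - 10*(-16)) = -81554 + (-128 + 160) = -81554 + 32 = -81522)
1/((-14*(-11475) + M) - 495704) = 1/((-14*(-11475) - 81522) - 495704) = 1/((160650 - 81522) - 495704) = 1/(79128 - 495704) = 1/(-416576) = -1/416576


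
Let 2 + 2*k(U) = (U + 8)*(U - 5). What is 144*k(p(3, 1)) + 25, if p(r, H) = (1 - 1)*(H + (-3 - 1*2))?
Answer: -2999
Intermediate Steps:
p(r, H) = 0 (p(r, H) = 0*(H + (-3 - 2)) = 0*(H - 5) = 0*(-5 + H) = 0)
k(U) = -1 + (-5 + U)*(8 + U)/2 (k(U) = -1 + ((U + 8)*(U - 5))/2 = -1 + ((8 + U)*(-5 + U))/2 = -1 + ((-5 + U)*(8 + U))/2 = -1 + (-5 + U)*(8 + U)/2)
144*k(p(3, 1)) + 25 = 144*(-21 + (½)*0² + (3/2)*0) + 25 = 144*(-21 + (½)*0 + 0) + 25 = 144*(-21 + 0 + 0) + 25 = 144*(-21) + 25 = -3024 + 25 = -2999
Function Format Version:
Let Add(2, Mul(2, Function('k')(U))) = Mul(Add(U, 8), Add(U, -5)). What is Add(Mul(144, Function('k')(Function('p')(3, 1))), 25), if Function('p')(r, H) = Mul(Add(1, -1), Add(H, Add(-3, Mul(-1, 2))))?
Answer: -2999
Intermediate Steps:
Function('p')(r, H) = 0 (Function('p')(r, H) = Mul(0, Add(H, Add(-3, -2))) = Mul(0, Add(H, -5)) = Mul(0, Add(-5, H)) = 0)
Function('k')(U) = Add(-1, Mul(Rational(1, 2), Add(-5, U), Add(8, U))) (Function('k')(U) = Add(-1, Mul(Rational(1, 2), Mul(Add(U, 8), Add(U, -5)))) = Add(-1, Mul(Rational(1, 2), Mul(Add(8, U), Add(-5, U)))) = Add(-1, Mul(Rational(1, 2), Mul(Add(-5, U), Add(8, U)))) = Add(-1, Mul(Rational(1, 2), Add(-5, U), Add(8, U))))
Add(Mul(144, Function('k')(Function('p')(3, 1))), 25) = Add(Mul(144, Add(-21, Mul(Rational(1, 2), Pow(0, 2)), Mul(Rational(3, 2), 0))), 25) = Add(Mul(144, Add(-21, Mul(Rational(1, 2), 0), 0)), 25) = Add(Mul(144, Add(-21, 0, 0)), 25) = Add(Mul(144, -21), 25) = Add(-3024, 25) = -2999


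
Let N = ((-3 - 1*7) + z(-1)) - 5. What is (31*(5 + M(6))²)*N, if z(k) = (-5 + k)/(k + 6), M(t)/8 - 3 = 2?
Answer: -1016955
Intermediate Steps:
M(t) = 40 (M(t) = 24 + 8*2 = 24 + 16 = 40)
z(k) = (-5 + k)/(6 + k)
N = -81/5 (N = ((-3 - 1*7) + (-5 - 1)/(6 - 1)) - 5 = ((-3 - 7) - 6/5) - 5 = (-10 + (⅕)*(-6)) - 5 = (-10 - 6/5) - 5 = -56/5 - 5 = -81/5 ≈ -16.200)
(31*(5 + M(6))²)*N = (31*(5 + 40)²)*(-81/5) = (31*45²)*(-81/5) = (31*2025)*(-81/5) = 62775*(-81/5) = -1016955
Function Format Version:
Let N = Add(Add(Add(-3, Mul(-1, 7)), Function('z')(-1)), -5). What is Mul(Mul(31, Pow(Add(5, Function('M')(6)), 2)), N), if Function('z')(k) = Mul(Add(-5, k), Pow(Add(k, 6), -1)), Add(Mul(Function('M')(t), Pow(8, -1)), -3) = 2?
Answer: -1016955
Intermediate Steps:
Function('M')(t) = 40 (Function('M')(t) = Add(24, Mul(8, 2)) = Add(24, 16) = 40)
Function('z')(k) = Mul(Pow(Add(6, k), -1), Add(-5, k)) (Function('z')(k) = Mul(Add(-5, k), Pow(Add(6, k), -1)) = Mul(Pow(Add(6, k), -1), Add(-5, k)))
N = Rational(-81, 5) (N = Add(Add(Add(-3, Mul(-1, 7)), Mul(Pow(Add(6, -1), -1), Add(-5, -1))), -5) = Add(Add(Add(-3, -7), Mul(Pow(5, -1), -6)), -5) = Add(Add(-10, Mul(Rational(1, 5), -6)), -5) = Add(Add(-10, Rational(-6, 5)), -5) = Add(Rational(-56, 5), -5) = Rational(-81, 5) ≈ -16.200)
Mul(Mul(31, Pow(Add(5, Function('M')(6)), 2)), N) = Mul(Mul(31, Pow(Add(5, 40), 2)), Rational(-81, 5)) = Mul(Mul(31, Pow(45, 2)), Rational(-81, 5)) = Mul(Mul(31, 2025), Rational(-81, 5)) = Mul(62775, Rational(-81, 5)) = -1016955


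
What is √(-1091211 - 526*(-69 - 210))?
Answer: I*√944457 ≈ 971.83*I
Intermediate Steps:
√(-1091211 - 526*(-69 - 210)) = √(-1091211 - 526*(-279)) = √(-1091211 + 146754) = √(-944457) = I*√944457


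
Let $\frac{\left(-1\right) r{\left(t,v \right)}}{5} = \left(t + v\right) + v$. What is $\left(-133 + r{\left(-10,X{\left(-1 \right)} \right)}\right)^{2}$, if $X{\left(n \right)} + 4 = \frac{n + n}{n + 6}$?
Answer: $1521$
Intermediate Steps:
$X{\left(n \right)} = -4 + \frac{2 n}{6 + n}$ ($X{\left(n \right)} = -4 + \frac{n + n}{n + 6} = -4 + \frac{2 n}{6 + n}$)
$r{\left(t,v \right)} = - 10 v - 5 t$ ($r{\left(t,v \right)} = - 5 \left(\left(t + v\right) + v\right) = - 5 \left(t + 2 v\right) = - 10 v - 5 t$)
$\left(-133 + r{\left(-10,X{\left(-1 \right)} \right)}\right)^{2} = \left(-133 - \left(-50 + 10 \frac{2 \left(-12 - -1\right)}{6 - 1}\right)\right)^{2} = \left(-133 + \left(- 10 \frac{2 \left(-12 + 1\right)}{5} + 50\right)\right)^{2} = \left(-133 + \left(- 10 \cdot 2 \cdot \frac{1}{5} \left(-11\right) + 50\right)\right)^{2} = \left(-133 + \left(\left(-10\right) \left(- \frac{22}{5}\right) + 50\right)\right)^{2} = \left(-133 + \left(44 + 50\right)\right)^{2} = \left(-133 + 94\right)^{2} = \left(-39\right)^{2} = 1521$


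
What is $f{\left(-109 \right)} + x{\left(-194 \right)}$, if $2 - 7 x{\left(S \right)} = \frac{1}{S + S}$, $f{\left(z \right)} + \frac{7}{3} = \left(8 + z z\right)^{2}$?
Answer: $\frac{164529443261}{1164} \approx 1.4135 \cdot 10^{8}$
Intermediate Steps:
$f{\left(z \right)} = - \frac{7}{3} + \left(8 + z^{2}\right)^{2}$ ($f{\left(z \right)} = - \frac{7}{3} + \left(8 + z z\right)^{2} = - \frac{7}{3} + \left(8 + z^{2}\right)^{2}$)
$x{\left(S \right)} = \frac{2}{7} - \frac{1}{14 S}$ ($x{\left(S \right)} = \frac{2}{7} - \frac{1}{7 \left(S + S\right)} = \frac{2}{7} - \frac{1}{7 \cdot 2 S} = \frac{2}{7} - \frac{\frac{1}{2} \frac{1}{S}}{7} = \frac{2}{7} - \frac{1}{14 S}$)
$f{\left(-109 \right)} + x{\left(-194 \right)} = \left(- \frac{7}{3} + \left(8 + \left(-109\right)^{2}\right)^{2}\right) + \frac{-1 + 4 \left(-194\right)}{14 \left(-194\right)} = \left(- \frac{7}{3} + \left(8 + 11881\right)^{2}\right) + \frac{1}{14} \left(- \frac{1}{194}\right) \left(-1 - 776\right) = \left(- \frac{7}{3} + 11889^{2}\right) + \frac{1}{14} \left(- \frac{1}{194}\right) \left(-777\right) = \left(- \frac{7}{3} + 141348321\right) + \frac{111}{388} = \frac{424044956}{3} + \frac{111}{388} = \frac{164529443261}{1164}$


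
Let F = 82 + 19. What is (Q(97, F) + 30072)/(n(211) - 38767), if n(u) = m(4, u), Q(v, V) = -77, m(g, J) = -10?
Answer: -29995/38777 ≈ -0.77353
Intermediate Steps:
F = 101
n(u) = -10
(Q(97, F) + 30072)/(n(211) - 38767) = (-77 + 30072)/(-10 - 38767) = 29995/(-38777) = 29995*(-1/38777) = -29995/38777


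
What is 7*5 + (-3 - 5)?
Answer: 27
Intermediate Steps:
7*5 + (-3 - 5) = 35 - 8 = 27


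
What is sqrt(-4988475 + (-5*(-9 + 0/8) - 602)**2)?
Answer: 7*I*sqrt(95474) ≈ 2162.9*I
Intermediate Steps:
sqrt(-4988475 + (-5*(-9 + 0/8) - 602)**2) = sqrt(-4988475 + (-5*(-9 + 0*(1/8)) - 602)**2) = sqrt(-4988475 + (-5*(-9 + 0) - 602)**2) = sqrt(-4988475 + (-5*(-9) - 602)**2) = sqrt(-4988475 + (45 - 602)**2) = sqrt(-4988475 + (-557)**2) = sqrt(-4988475 + 310249) = sqrt(-4678226) = 7*I*sqrt(95474)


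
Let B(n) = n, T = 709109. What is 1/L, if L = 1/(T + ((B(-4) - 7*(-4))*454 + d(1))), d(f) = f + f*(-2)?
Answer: 720004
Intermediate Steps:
d(f) = -f (d(f) = f - 2*f = -f)
L = 1/720004 (L = 1/(709109 + ((-4 - 7*(-4))*454 - 1*1)) = 1/(709109 + ((-4 + 28)*454 - 1)) = 1/(709109 + (24*454 - 1)) = 1/(709109 + (10896 - 1)) = 1/(709109 + 10895) = 1/720004 ≈ 1.3889e-6)
1/L = 1/(1/720004) = 720004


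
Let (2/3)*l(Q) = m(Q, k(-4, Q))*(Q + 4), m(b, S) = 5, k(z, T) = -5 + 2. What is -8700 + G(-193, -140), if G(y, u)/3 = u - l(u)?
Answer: -6060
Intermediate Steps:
k(z, T) = -3
l(Q) = 30 + 15*Q/2 (l(Q) = 3*(5*(Q + 4))/2 = 3*(5*(4 + Q))/2 = 3*(20 + 5*Q)/2 = 30 + 15*Q/2)
G(y, u) = -90 - 39*u/2 (G(y, u) = 3*(u - (30 + 15*u/2)) = 3*(u + (-30 - 15*u/2)) = 3*(-30 - 13*u/2) = -90 - 39*u/2)
-8700 + G(-193, -140) = -8700 + (-90 - 39/2*(-140)) = -8700 + (-90 + 2730) = -8700 + 2640 = -6060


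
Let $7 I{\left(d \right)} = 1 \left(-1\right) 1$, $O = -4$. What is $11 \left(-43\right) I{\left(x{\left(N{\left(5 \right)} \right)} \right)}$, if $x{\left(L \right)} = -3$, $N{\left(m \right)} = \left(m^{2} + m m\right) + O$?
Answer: $\frac{473}{7} \approx 67.571$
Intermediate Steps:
$N{\left(m \right)} = -4 + 2 m^{2}$ ($N{\left(m \right)} = \left(m^{2} + m m\right) - 4 = \left(m^{2} + m^{2}\right) - 4 = 2 m^{2} - 4 = -4 + 2 m^{2}$)
$I{\left(d \right)} = - \frac{1}{7}$ ($I{\left(d \right)} = \frac{1 \left(-1\right) 1}{7} = \frac{\left(-1\right) 1}{7} = \frac{1}{7} \left(-1\right) = - \frac{1}{7}$)
$11 \left(-43\right) I{\left(x{\left(N{\left(5 \right)} \right)} \right)} = 11 \left(-43\right) \left(- \frac{1}{7}\right) = \left(-473\right) \left(- \frac{1}{7}\right) = \frac{473}{7}$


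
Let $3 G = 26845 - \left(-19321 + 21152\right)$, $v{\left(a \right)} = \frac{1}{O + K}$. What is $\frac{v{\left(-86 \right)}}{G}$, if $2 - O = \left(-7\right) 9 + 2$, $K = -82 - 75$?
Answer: $- \frac{1}{783772} \approx -1.2759 \cdot 10^{-6}$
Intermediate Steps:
$K = -157$ ($K = -82 - 75 = -157$)
$O = 63$ ($O = 2 - \left(\left(-7\right) 9 + 2\right) = 2 - \left(-63 + 2\right) = 2 - -61 = 2 + 61 = 63$)
$v{\left(a \right)} = - \frac{1}{94}$ ($v{\left(a \right)} = \frac{1}{63 - 157} = \frac{1}{-94} = - \frac{1}{94}$)
$G = 8338$ ($G = \frac{26845 - \left(-19321 + 21152\right)}{3} = \frac{26845 - 1831}{3} = \frac{1}{3} \cdot 25014 = 8338$)
$\frac{v{\left(-86 \right)}}{G} = - \frac{1}{94 \cdot 8338} = \left(- \frac{1}{94}\right) \frac{1}{8338} = - \frac{1}{783772}$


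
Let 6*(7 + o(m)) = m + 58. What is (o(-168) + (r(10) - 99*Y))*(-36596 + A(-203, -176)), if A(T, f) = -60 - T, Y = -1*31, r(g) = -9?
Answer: -110622704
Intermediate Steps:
o(m) = 8/3 + m/6 (o(m) = -7 + (m + 58)/6 = -7 + (58 + m)/6 = -7 + (29/3 + m/6) = 8/3 + m/6)
Y = -31
(o(-168) + (r(10) - 99*Y))*(-36596 + A(-203, -176)) = ((8/3 + (⅙)*(-168)) + (-9 - 99*(-31)))*(-36596 + (-60 - 1*(-203))) = ((8/3 - 28) + (-9 + 3069))*(-36596 + (-60 + 203)) = (-76/3 + 3060)*(-36596 + 143) = (9104/3)*(-36453) = -110622704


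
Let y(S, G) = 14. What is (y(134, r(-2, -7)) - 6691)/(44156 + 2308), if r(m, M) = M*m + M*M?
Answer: -607/4224 ≈ -0.14370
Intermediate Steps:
r(m, M) = M² + M*m (r(m, M) = M*m + M² = M² + M*m)
(y(134, r(-2, -7)) - 6691)/(44156 + 2308) = (14 - 6691)/(44156 + 2308) = -6677/46464 = -6677*1/46464 = -607/4224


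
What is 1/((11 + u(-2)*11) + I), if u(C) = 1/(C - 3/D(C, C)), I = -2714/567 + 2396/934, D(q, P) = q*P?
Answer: 264789/1265351 ≈ 0.20926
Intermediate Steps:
D(q, P) = P*q
I = -588172/264789 (I = -2714*1/567 + 2396*(1/934) = -2714/567 + 1198/467 = -588172/264789 ≈ -2.2213)
u(C) = 1/(C - 3/C**2)
1/((11 + u(-2)*11) + I) = 1/((11 + ((-2)**2/(-3 + (-2)**3))*11) - 588172/264789) = 1/((11 + (4/(-3 - 8))*11) - 588172/264789) = 1/((11 + (4/(-11))*11) - 588172/264789) = 1/((11 + (4*(-1/11))*11) - 588172/264789) = 1/((11 - 4/11*11) - 588172/264789) = 1/((11 - 4) - 588172/264789) = 1/(7 - 588172/264789) = 1/(1265351/264789) = 264789/1265351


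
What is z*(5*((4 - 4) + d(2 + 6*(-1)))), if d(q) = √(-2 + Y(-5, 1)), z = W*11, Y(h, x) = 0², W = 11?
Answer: 605*I*√2 ≈ 855.6*I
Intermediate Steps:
Y(h, x) = 0
z = 121 (z = 11*11 = 121)
d(q) = I*√2 (d(q) = √(-2 + 0) = √(-2) = I*√2)
z*(5*((4 - 4) + d(2 + 6*(-1)))) = 121*(5*((4 - 4) + I*√2)) = 121*(5*(0 + I*√2)) = 121*(5*(I*√2)) = 121*(5*I*√2) = 605*I*√2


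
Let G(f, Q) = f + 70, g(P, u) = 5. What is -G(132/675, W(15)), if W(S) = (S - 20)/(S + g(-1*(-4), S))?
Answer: -15794/225 ≈ -70.196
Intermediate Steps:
W(S) = (-20 + S)/(5 + S) (W(S) = (S - 20)/(S + 5) = (-20 + S)/(5 + S))
G(f, Q) = 70 + f
-G(132/675, W(15)) = -(70 + 132/675) = -(70 + 132*(1/675)) = -(70 + 44/225) = -1*15794/225 = -15794/225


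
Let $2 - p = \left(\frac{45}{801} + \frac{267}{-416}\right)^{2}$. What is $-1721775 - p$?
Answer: $- \frac{2360171110543063}{1370776576} \approx -1.7218 \cdot 10^{6}$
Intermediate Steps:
$p = \frac{2271400663}{1370776576}$ ($p = 2 - \left(\frac{45}{801} + \frac{267}{-416}\right)^{2} = 2 - \left(45 \cdot \frac{1}{801} + 267 \left(- \frac{1}{416}\right)\right)^{2} = 2 - \left(\frac{5}{89} - \frac{267}{416}\right)^{2} = 2 - \left(- \frac{21683}{37024}\right)^{2} = 2 - \frac{470152489}{1370776576} = \frac{2271400663}{1370776576} \approx 1.657$)
$-1721775 - p = -1721775 - \frac{2271400663}{1370776576} = - \frac{2360171110543063}{1370776576}$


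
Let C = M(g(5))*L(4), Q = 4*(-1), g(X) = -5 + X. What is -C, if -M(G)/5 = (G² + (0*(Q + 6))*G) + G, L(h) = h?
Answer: 0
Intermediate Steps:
Q = -4
M(G) = -5*G - 5*G² (M(G) = -5*((G² + (0*(-4 + 6))*G) + G) = -5*((G² + (0*2)*G) + G) = -5*((G² + 0*G) + G) = -5*((G² + 0) + G) = -5*(G² + G) = -5*(G + G²) = -5*G - 5*G²)
C = 0 (C = -5*(-5 + 5)*(1 + (-5 + 5))*4 = -5*0*(1 + 0)*4 = -5*0*1*4 = 0*4 = 0)
-C = -1*0 = 0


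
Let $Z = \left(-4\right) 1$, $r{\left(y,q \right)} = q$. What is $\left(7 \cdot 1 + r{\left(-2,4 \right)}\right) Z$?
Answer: $-44$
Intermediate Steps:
$Z = -4$
$\left(7 \cdot 1 + r{\left(-2,4 \right)}\right) Z = \left(7 \cdot 1 + 4\right) \left(-4\right) = \left(7 + 4\right) \left(-4\right) = 11 \left(-4\right) = -44$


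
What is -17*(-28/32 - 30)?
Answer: 4199/8 ≈ 524.88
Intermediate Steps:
-17*(-28/32 - 30) = -17*(-28*1/32 - 30) = -17*(-7/8 - 30) = -17*(-247/8) = 4199/8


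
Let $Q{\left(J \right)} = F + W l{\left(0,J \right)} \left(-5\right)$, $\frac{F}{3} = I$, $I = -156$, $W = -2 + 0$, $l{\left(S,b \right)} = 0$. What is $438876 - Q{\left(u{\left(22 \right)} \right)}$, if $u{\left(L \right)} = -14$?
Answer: $439344$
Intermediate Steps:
$W = -2$
$F = -468$ ($F = 3 \left(-156\right) = -468$)
$Q{\left(J \right)} = -468$ ($Q{\left(J \right)} = -468 + \left(-2\right) 0 \left(-5\right) = -468 + 0 \left(-5\right) = -468 + 0 = -468$)
$438876 - Q{\left(u{\left(22 \right)} \right)} = 438876 - -468 = 438876 + 468 = 439344$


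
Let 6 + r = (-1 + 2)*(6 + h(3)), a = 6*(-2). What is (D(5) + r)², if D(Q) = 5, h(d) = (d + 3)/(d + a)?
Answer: 169/9 ≈ 18.778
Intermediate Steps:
a = -12
h(d) = (3 + d)/(-12 + d) (h(d) = (d + 3)/(d - 12) = (3 + d)/(-12 + d))
r = -⅔ (r = -6 + (-1 + 2)*(6 + (3 + 3)/(-12 + 3)) = -6 + 1*(6 + 6/(-9)) = -6 + 1*(6 - ⅑*6) = -6 + 1*(6 - ⅔) = -6 + 1*(16/3) = -6 + 16/3 = -⅔ ≈ -0.66667)
(D(5) + r)² = (5 - ⅔)² = (13/3)² = 169/9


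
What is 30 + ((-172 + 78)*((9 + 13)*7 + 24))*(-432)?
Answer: 7228254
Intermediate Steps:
30 + ((-172 + 78)*((9 + 13)*7 + 24))*(-432) = 30 - 94*(22*7 + 24)*(-432) = 30 - 94*(154 + 24)*(-432) = 30 - 94*178*(-432) = 30 - 16732*(-432) = 30 + 7228224 = 7228254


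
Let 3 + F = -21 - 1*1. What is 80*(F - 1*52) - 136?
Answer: -6296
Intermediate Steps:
F = -25 (F = -3 + (-21 - 1*1) = -3 + (-21 - 1) = -3 - 22 = -25)
80*(F - 1*52) - 136 = 80*(-25 - 1*52) - 136 = 80*(-25 - 52) - 136 = 80*(-77) - 136 = -6160 - 136 = -6296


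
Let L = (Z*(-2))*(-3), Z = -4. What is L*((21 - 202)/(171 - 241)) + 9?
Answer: -1857/35 ≈ -53.057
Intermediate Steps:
L = -24 (L = -4*(-2)*(-3) = 8*(-3) = -24)
L*((21 - 202)/(171 - 241)) + 9 = -24*(21 - 202)/(171 - 241) + 9 = -(-4344)/(-70) + 9 = -(-4344)*(-1)/70 + 9 = -24*181/70 + 9 = -2172/35 + 9 = -1857/35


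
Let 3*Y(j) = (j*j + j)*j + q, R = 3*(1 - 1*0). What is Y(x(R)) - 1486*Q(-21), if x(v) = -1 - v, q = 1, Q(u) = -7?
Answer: 31159/3 ≈ 10386.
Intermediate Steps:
R = 3 (R = 3*(1 + 0) = 3*1 = 3)
Y(j) = 1/3 + j*(j + j**2)/3 (Y(j) = ((j*j + j)*j + 1)/3 = ((j**2 + j)*j + 1)/3 = ((j + j**2)*j + 1)/3 = (j*(j + j**2) + 1)/3 = (1 + j*(j + j**2))/3 = 1/3 + j*(j + j**2)/3)
Y(x(R)) - 1486*Q(-21) = (1/3 + (-1 - 1*3)**2/3 + (-1 - 1*3)**3/3) - 1486*(-7) = (1/3 + (-1 - 3)**2/3 + (-1 - 3)**3/3) + 10402 = (1/3 + (1/3)*(-4)**2 + (1/3)*(-4)**3) + 10402 = (1/3 + (1/3)*16 + (1/3)*(-64)) + 10402 = (1/3 + 16/3 - 64/3) + 10402 = -47/3 + 10402 = 31159/3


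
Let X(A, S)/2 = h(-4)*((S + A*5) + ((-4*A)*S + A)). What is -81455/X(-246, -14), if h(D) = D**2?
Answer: 81455/488512 ≈ 0.16674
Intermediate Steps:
X(A, S) = 32*S + 192*A - 128*A*S (X(A, S) = 2*((-4)**2*((S + A*5) + ((-4*A)*S + A))) = 2*(16*((S + 5*A) + (-4*A*S + A))) = 2*(16*((S + 5*A) + (A - 4*A*S))) = 2*(16*(S + 6*A - 4*A*S)) = 2*(16*S + 96*A - 64*A*S) = 32*S + 192*A - 128*A*S)
-81455/X(-246, -14) = -81455/(32*(-14) + 192*(-246) - 128*(-246)*(-14)) = -81455/(-448 - 47232 - 440832) = -81455/(-488512) = -81455*(-1/488512) = 81455/488512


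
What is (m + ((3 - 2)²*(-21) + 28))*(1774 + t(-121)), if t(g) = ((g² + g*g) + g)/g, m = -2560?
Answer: -3913749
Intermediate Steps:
t(g) = (g + 2*g²)/g (t(g) = ((g² + g²) + g)/g = (2*g² + g)/g = (g + 2*g²)/g)
(m + ((3 - 2)²*(-21) + 28))*(1774 + t(-121)) = (-2560 + ((3 - 2)²*(-21) + 28))*(1774 + (1 + 2*(-121))) = (-2560 + (1²*(-21) + 28))*(1774 + (1 - 242)) = (-2560 + (1*(-21) + 28))*(1774 - 241) = (-2560 + (-21 + 28))*1533 = (-2560 + 7)*1533 = -2553*1533 = -3913749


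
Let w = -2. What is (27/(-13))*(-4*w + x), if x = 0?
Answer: -216/13 ≈ -16.615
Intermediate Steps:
(27/(-13))*(-4*w + x) = (27/(-13))*(-4*(-2) + 0) = (-1/13*27)*(8 + 0) = -27/13*8 = -216/13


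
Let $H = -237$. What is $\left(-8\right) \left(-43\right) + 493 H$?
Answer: $-116497$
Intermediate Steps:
$\left(-8\right) \left(-43\right) + 493 H = \left(-8\right) \left(-43\right) + 493 \left(-237\right) = 344 - 116841 = -116497$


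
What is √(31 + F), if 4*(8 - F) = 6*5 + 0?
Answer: 3*√14/2 ≈ 5.6125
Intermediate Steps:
F = ½ (F = 8 - (6*5 + 0)/4 = 8 - (30 + 0)/4 = 8 - ¼*30 = 8 - 15/2 = ½ ≈ 0.50000)
√(31 + F) = √(31 + ½) = √(63/2) = 3*√14/2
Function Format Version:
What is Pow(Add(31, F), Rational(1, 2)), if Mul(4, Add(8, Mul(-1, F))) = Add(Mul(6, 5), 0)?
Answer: Mul(Rational(3, 2), Pow(14, Rational(1, 2))) ≈ 5.6125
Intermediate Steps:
F = Rational(1, 2) (F = Add(8, Mul(Rational(-1, 4), Add(Mul(6, 5), 0))) = Add(8, Mul(Rational(-1, 4), Add(30, 0))) = Add(8, Mul(Rational(-1, 4), 30)) = Add(8, Rational(-15, 2)) = Rational(1, 2) ≈ 0.50000)
Pow(Add(31, F), Rational(1, 2)) = Pow(Add(31, Rational(1, 2)), Rational(1, 2)) = Pow(Rational(63, 2), Rational(1, 2)) = Mul(Rational(3, 2), Pow(14, Rational(1, 2)))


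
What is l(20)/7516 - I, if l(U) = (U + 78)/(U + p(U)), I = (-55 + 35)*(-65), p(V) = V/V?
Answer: -14656193/11274 ≈ -1300.0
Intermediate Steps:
p(V) = 1
I = 1300 (I = -20*(-65) = 1300)
l(U) = (78 + U)/(1 + U) (l(U) = (U + 78)/(U + 1) = (78 + U)/(1 + U))
l(20)/7516 - I = ((78 + 20)/(1 + 20))/7516 - 1*1300 = (98/21)*(1/7516) - 1300 = ((1/21)*98)*(1/7516) - 1300 = (14/3)*(1/7516) - 1300 = 7/11274 - 1300 = -14656193/11274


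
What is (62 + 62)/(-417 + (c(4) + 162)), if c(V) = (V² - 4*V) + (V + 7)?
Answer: -31/61 ≈ -0.50820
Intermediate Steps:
c(V) = 7 + V² - 3*V (c(V) = (V² - 4*V) + (7 + V) = 7 + V² - 3*V)
(62 + 62)/(-417 + (c(4) + 162)) = (62 + 62)/(-417 + ((7 + 4² - 3*4) + 162)) = 124/(-417 + ((7 + 16 - 12) + 162)) = 124/(-417 + (11 + 162)) = 124/(-417 + 173) = 124/(-244) = 124*(-1/244) = -31/61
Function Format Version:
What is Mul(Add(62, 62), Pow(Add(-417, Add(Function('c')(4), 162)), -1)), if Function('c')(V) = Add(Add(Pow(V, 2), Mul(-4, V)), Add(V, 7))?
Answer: Rational(-31, 61) ≈ -0.50820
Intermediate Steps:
Function('c')(V) = Add(7, Pow(V, 2), Mul(-3, V)) (Function('c')(V) = Add(Add(Pow(V, 2), Mul(-4, V)), Add(7, V)) = Add(7, Pow(V, 2), Mul(-3, V)))
Mul(Add(62, 62), Pow(Add(-417, Add(Function('c')(4), 162)), -1)) = Mul(Add(62, 62), Pow(Add(-417, Add(Add(7, Pow(4, 2), Mul(-3, 4)), 162)), -1)) = Mul(124, Pow(Add(-417, Add(Add(7, 16, -12), 162)), -1)) = Mul(124, Pow(Add(-417, Add(11, 162)), -1)) = Mul(124, Pow(Add(-417, 173), -1)) = Mul(124, Pow(-244, -1)) = Mul(124, Rational(-1, 244)) = Rational(-31, 61)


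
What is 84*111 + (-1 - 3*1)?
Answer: 9320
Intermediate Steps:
84*111 + (-1 - 3*1) = 9324 + (-1 - 3) = 9324 - 4 = 9320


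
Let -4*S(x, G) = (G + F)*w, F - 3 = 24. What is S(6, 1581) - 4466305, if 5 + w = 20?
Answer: -4472335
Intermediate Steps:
w = 15 (w = -5 + 20 = 15)
F = 27 (F = 3 + 24 = 27)
S(x, G) = -405/4 - 15*G/4 (S(x, G) = -(G + 27)*15/4 = -(27 + G)*15/4 = -(405 + 15*G)/4 = -405/4 - 15*G/4)
S(6, 1581) - 4466305 = (-405/4 - 15/4*1581) - 4466305 = (-405/4 - 23715/4) - 4466305 = -6030 - 4466305 = -4472335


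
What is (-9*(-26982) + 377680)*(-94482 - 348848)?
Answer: -275094244940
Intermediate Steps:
(-9*(-26982) + 377680)*(-94482 - 348848) = (242838 + 377680)*(-443330) = 620518*(-443330) = -275094244940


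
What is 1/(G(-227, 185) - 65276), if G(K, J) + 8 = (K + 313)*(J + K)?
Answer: -1/68896 ≈ -1.4515e-5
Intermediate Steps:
G(K, J) = -8 + (313 + K)*(J + K) (G(K, J) = -8 + (K + 313)*(J + K) = -8 + (313 + K)*(J + K))
1/(G(-227, 185) - 65276) = 1/((-8 + (-227)**2 + 313*185 + 313*(-227) + 185*(-227)) - 65276) = 1/((-8 + 51529 + 57905 - 71051 - 41995) - 65276) = 1/(-3620 - 65276) = 1/(-68896) = -1/68896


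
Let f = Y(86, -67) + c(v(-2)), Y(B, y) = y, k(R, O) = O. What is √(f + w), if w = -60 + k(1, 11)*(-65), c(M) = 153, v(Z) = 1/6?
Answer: I*√689 ≈ 26.249*I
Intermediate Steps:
v(Z) = ⅙
w = -775 (w = -60 + 11*(-65) = -60 - 715 = -775)
f = 86 (f = -67 + 153 = 86)
√(f + w) = √(86 - 775) = √(-689) = I*√689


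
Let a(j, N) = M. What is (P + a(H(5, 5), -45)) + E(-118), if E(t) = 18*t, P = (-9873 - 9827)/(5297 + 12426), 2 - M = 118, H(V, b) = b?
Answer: -39719220/17723 ≈ -2241.1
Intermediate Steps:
M = -116 (M = 2 - 1*118 = 2 - 118 = -116)
P = -19700/17723 ≈ -1.1115
a(j, N) = -116
(P + a(H(5, 5), -45)) + E(-118) = (-19700/17723 - 116) + 18*(-118) = -2075568/17723 - 2124 = -39719220/17723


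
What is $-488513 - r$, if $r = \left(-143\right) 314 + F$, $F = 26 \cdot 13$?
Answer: $-443949$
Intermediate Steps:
$F = 338$
$r = -44564$ ($r = \left(-143\right) 314 + 338 = -44902 + 338 = -44564$)
$-488513 - r = -488513 - -44564 = -488513 + 44564 = -443949$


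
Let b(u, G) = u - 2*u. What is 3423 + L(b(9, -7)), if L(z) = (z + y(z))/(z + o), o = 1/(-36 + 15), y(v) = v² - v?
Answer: 648669/190 ≈ 3414.0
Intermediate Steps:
b(u, G) = -u
o = -1/21 (o = 1/(-21) = -1/21 ≈ -0.047619)
L(z) = (z + z*(-1 + z))/(-1/21 + z) (L(z) = (z + z*(-1 + z))/(z - 1/21) = (z + z*(-1 + z))/(-1/21 + z))
3423 + L(b(9, -7)) = 3423 + 21*(-1*9)²/(-1 + 21*(-1*9)) = 3423 + 21*(-9)²/(-1 + 21*(-9)) = 3423 + 21*81/(-1 - 189) = 3423 + 21*81/(-190) = 3423 + 21*81*(-1/190) = 3423 - 1701/190 = 648669/190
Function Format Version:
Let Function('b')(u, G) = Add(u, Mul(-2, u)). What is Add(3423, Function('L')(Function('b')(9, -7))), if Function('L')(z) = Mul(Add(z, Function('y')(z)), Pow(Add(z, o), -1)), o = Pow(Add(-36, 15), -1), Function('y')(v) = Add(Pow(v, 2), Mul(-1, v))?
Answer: Rational(648669, 190) ≈ 3414.0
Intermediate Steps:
Function('b')(u, G) = Mul(-1, u)
o = Rational(-1, 21) (o = Pow(-21, -1) = Rational(-1, 21) ≈ -0.047619)
Function('L')(z) = Mul(Pow(Add(Rational(-1, 21), z), -1), Add(z, Mul(z, Add(-1, z)))) (Function('L')(z) = Mul(Add(z, Mul(z, Add(-1, z))), Pow(Add(z, Rational(-1, 21)), -1)) = Mul(Add(z, Mul(z, Add(-1, z))), Pow(Add(Rational(-1, 21), z), -1)) = Mul(Pow(Add(Rational(-1, 21), z), -1), Add(z, Mul(z, Add(-1, z)))))
Add(3423, Function('L')(Function('b')(9, -7))) = Add(3423, Mul(21, Pow(Mul(-1, 9), 2), Pow(Add(-1, Mul(21, Mul(-1, 9))), -1))) = Add(3423, Mul(21, Pow(-9, 2), Pow(Add(-1, Mul(21, -9)), -1))) = Add(3423, Mul(21, 81, Pow(Add(-1, -189), -1))) = Add(3423, Mul(21, 81, Pow(-190, -1))) = Add(3423, Mul(21, 81, Rational(-1, 190))) = Add(3423, Rational(-1701, 190)) = Rational(648669, 190)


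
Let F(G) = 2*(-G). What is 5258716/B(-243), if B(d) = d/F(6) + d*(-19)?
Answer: 21034864/18549 ≈ 1134.0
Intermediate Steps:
F(G) = -2*G
B(d) = -229*d/12 (B(d) = d/((-2*6)) + d*(-19) = d/(-12) - 19*d = d*(-1/12) - 19*d = -d/12 - 19*d = -229*d/12)
5258716/B(-243) = 5258716/((-229/12*(-243))) = 5258716/(18549/4) = 5258716*(4/18549) = 21034864/18549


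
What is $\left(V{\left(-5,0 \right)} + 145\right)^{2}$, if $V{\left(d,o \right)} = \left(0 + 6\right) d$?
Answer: $13225$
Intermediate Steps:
$V{\left(d,o \right)} = 6 d$
$\left(V{\left(-5,0 \right)} + 145\right)^{2} = \left(6 \left(-5\right) + 145\right)^{2} = \left(-30 + 145\right)^{2} = 115^{2} = 13225$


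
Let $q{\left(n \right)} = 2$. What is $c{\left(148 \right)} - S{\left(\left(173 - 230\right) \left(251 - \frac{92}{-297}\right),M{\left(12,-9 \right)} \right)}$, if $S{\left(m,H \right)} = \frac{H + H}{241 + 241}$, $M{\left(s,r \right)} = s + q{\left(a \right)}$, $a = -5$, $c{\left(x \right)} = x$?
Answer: $\frac{35654}{241} \approx 147.94$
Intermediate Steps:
$M{\left(s,r \right)} = 2 + s$ ($M{\left(s,r \right)} = s + 2 = 2 + s$)
$S{\left(m,H \right)} = \frac{H}{241}$ ($S{\left(m,H \right)} = \frac{2 H}{482} = 2 H \frac{1}{482} = \frac{H}{241}$)
$c{\left(148 \right)} - S{\left(\left(173 - 230\right) \left(251 - \frac{92}{-297}\right),M{\left(12,-9 \right)} \right)} = 148 - \frac{2 + 12}{241} = 148 - \frac{1}{241} \cdot 14 = 148 - \frac{14}{241} = \frac{35654}{241}$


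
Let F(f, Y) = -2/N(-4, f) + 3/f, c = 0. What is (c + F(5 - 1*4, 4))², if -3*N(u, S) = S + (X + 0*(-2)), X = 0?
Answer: 81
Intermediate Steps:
N(u, S) = -S/3 (N(u, S) = -(S + (0 + 0*(-2)))/3 = -(S + (0 + 0))/3 = -(S + 0)/3 = -S/3)
F(f, Y) = 9/f (F(f, Y) = -2*(-3/f) + 3/f = -(-6)/f + 3/f = 6/f + 3/f = 9/f)
(c + F(5 - 1*4, 4))² = (0 + 9/(5 - 1*4))² = (0 + 9/(5 - 4))² = (0 + 9/1)² = (0 + 9*1)² = (0 + 9)² = 9² = 81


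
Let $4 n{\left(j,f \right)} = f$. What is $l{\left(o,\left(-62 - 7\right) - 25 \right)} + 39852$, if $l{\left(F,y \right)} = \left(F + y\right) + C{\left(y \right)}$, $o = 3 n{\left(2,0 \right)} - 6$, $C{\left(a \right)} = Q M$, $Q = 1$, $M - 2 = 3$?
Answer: $39757$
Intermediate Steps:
$M = 5$ ($M = 2 + 3 = 5$)
$n{\left(j,f \right)} = \frac{f}{4}$
$C{\left(a \right)} = 5$ ($C{\left(a \right)} = 1 \cdot 5 = 5$)
$o = -6$ ($o = 3 \cdot \frac{1}{4} \cdot 0 - 6 = 3 \cdot 0 - 6 = 0 - 6 = -6$)
$l{\left(F,y \right)} = 5 + F + y$ ($l{\left(F,y \right)} = \left(F + y\right) + 5 = 5 + F + y$)
$l{\left(o,\left(-62 - 7\right) - 25 \right)} + 39852 = \left(5 - 6 - 94\right) + 39852 = -95 + 39852 = 39757$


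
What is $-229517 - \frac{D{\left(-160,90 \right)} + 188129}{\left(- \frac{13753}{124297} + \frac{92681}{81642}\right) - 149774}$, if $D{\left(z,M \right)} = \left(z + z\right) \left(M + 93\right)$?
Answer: $- \frac{348835729621423290359}{1519874538569845} \approx -2.2952 \cdot 10^{5}$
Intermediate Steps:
$D{\left(z,M \right)} = 2 z \left(93 + M\right)$
$-229517 - \frac{D{\left(-160,90 \right)} + 188129}{\left(- \frac{13753}{124297} + \frac{92681}{81642}\right) - 149774} = -229517 - \frac{2 \left(-160\right) \left(93 + 90\right) + 188129}{\left(- \frac{13753}{124297} + \frac{92681}{81642}\right) - 149774} = -229517 - \frac{2 \left(-160\right) 183 + 188129}{\left(\left(-13753\right) \frac{1}{124297} + 92681 \cdot \frac{1}{81642}\right) - 149774} = -229517 - \frac{-58560 + 188129}{\left(- \frac{13753}{124297} + \frac{92681}{81642}\right) - 149774} = -229517 - \frac{129569}{\frac{10397147831}{10147855674} - 149774} = -229517 - \frac{129569}{- \frac{1519874538569845}{10147855674}} = -229517 - 129569 \left(- \frac{10147855674}{1519874538569845}\right) = -229517 - - \frac{1314847511824506}{1519874538569845} = -229517 + \frac{1314847511824506}{1519874538569845} = - \frac{348835729621423290359}{1519874538569845}$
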